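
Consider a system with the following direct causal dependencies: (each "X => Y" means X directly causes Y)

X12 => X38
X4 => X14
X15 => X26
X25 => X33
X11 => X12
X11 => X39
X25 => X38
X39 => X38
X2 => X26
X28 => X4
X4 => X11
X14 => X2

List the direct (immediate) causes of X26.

X15, X2

Upstream contributors include X28, X4, X14, but only X15, X2 feed directly into X26.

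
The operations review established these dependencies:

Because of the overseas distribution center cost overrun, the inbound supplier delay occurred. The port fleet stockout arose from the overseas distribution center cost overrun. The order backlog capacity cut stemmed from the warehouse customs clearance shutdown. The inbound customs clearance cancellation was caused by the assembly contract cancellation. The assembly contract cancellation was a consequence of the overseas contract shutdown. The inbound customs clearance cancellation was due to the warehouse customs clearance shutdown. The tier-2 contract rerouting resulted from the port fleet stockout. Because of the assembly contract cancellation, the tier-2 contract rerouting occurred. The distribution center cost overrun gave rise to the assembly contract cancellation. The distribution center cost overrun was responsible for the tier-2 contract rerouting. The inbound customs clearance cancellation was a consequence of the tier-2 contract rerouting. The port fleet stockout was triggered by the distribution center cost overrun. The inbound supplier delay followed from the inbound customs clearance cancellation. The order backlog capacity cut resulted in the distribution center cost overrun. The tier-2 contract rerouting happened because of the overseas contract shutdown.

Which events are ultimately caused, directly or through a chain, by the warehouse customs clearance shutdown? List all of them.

the assembly contract cancellation, the distribution center cost overrun, the inbound customs clearance cancellation, the inbound supplier delay, the order backlog capacity cut, the port fleet stockout, the tier-2 contract rerouting

Direct effects: the order backlog capacity cut, the inbound customs clearance cancellation.
2 steps out: the distribution center cost overrun, the inbound supplier delay.
3 steps out: the port fleet stockout, the assembly contract cancellation, the tier-2 contract rerouting.
Not reachable from it: the overseas contract shutdown, the overseas distribution center cost overrun.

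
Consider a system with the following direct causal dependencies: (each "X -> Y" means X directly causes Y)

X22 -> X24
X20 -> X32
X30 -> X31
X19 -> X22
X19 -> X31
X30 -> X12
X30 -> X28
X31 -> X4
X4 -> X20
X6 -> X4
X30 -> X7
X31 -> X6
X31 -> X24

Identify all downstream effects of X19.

X20, X22, X24, X31, X32, X4, X6

Direct effects: X31, X22.
2 steps out: X24, X6, X4.
3 steps out: X20.
4 steps out: X32.
Not reachable from it: X30, X12, X28, X7.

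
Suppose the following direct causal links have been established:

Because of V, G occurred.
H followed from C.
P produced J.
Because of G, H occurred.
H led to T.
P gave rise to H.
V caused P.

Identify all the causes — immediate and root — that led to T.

Immediate cause of T: H.
Further upstream: V, G, P, C.

C, G, H, P, V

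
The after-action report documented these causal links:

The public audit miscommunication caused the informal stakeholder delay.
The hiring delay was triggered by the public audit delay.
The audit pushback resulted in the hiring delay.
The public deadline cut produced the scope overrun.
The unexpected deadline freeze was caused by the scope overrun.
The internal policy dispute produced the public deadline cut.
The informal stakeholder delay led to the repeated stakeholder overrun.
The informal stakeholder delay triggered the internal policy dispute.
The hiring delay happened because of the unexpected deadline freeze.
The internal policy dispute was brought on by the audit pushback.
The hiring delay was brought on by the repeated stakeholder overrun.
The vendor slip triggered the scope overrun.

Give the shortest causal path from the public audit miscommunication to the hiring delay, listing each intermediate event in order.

the public audit miscommunication → the informal stakeholder delay → the repeated stakeholder overrun → the hiring delay

the public audit miscommunication → the informal stakeholder delay
the informal stakeholder delay → the repeated stakeholder overrun
the repeated stakeholder overrun → the hiring delay
Length: 3 steps.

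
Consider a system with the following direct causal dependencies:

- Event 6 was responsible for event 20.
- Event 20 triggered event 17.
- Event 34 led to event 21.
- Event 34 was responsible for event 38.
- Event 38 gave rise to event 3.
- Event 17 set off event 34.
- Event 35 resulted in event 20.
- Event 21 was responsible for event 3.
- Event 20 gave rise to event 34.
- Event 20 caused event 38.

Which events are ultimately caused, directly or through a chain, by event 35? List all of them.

event 17, event 20, event 21, event 3, event 34, event 38

Direct effects: event 20.
2 steps out: event 17, event 34, event 38.
3 steps out: event 21, event 3.
Not reachable from it: event 6.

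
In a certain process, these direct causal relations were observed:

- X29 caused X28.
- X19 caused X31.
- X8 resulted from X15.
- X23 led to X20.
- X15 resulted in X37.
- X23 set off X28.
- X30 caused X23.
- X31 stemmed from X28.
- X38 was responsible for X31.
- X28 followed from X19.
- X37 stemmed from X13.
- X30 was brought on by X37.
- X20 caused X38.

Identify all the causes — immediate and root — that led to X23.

Immediate cause of X23: X30.
Further upstream: X13, X15, X37.

X13, X15, X30, X37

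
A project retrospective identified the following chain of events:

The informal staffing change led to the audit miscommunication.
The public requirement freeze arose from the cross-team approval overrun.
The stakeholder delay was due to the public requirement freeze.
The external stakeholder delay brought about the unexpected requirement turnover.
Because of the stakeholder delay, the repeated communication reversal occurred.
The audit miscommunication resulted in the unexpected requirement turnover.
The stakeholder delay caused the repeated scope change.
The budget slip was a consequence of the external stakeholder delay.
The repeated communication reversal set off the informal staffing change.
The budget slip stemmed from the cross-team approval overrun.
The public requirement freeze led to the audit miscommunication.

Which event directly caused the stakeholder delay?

the public requirement freeze

Upstream contributors include the cross-team approval overrun, but only the public requirement freeze feeds directly into the stakeholder delay.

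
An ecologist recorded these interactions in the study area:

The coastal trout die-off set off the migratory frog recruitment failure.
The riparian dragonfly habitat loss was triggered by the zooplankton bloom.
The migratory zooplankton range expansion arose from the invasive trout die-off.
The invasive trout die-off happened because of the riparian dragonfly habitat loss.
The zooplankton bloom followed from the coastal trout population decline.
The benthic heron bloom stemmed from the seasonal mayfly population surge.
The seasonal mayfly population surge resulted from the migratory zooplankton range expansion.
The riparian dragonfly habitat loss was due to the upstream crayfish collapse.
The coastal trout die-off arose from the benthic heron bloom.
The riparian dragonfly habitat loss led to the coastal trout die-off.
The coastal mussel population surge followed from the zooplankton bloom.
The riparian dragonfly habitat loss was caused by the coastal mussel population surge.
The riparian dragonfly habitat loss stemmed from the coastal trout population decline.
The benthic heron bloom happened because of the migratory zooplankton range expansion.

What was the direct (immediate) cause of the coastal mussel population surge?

the zooplankton bloom

Upstream contributors include the coastal trout population decline, but only the zooplankton bloom feeds directly into the coastal mussel population surge.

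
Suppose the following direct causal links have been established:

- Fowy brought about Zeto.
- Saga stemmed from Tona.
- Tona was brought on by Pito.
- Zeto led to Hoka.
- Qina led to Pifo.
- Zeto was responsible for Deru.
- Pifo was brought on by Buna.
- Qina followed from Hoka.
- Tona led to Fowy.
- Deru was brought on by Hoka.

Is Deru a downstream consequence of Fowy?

Yes

There is a causal chain: Fowy → Zeto → Deru.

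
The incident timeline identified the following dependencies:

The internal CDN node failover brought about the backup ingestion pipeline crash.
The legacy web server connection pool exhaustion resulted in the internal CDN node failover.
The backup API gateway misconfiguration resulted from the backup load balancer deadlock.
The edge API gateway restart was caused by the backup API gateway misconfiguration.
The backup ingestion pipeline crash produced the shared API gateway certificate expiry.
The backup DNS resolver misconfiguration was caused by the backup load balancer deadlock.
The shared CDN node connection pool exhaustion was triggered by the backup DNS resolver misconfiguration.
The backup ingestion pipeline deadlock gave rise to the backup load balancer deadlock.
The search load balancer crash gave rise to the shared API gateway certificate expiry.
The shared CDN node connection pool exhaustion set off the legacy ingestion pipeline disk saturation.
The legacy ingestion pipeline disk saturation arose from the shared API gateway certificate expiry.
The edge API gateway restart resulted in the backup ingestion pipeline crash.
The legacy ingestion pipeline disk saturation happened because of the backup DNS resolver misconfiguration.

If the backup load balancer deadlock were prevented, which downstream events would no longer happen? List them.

the backup API gateway misconfiguration, the backup DNS resolver misconfiguration, the edge API gateway restart, the shared CDN node connection pool exhaustion

Downstream of the backup load balancer deadlock: the backup API gateway misconfiguration, the edge API gateway restart, the backup ingestion pipeline crash, the shared API gateway certificate expiry, the backup DNS resolver misconfiguration, the shared CDN node connection pool exhaustion, the legacy ingestion pipeline disk saturation.
Of those, still caused via another path: the backup ingestion pipeline crash, the shared API gateway certificate expiry, the legacy ingestion pipeline disk saturation.
The remainder have no surviving cause.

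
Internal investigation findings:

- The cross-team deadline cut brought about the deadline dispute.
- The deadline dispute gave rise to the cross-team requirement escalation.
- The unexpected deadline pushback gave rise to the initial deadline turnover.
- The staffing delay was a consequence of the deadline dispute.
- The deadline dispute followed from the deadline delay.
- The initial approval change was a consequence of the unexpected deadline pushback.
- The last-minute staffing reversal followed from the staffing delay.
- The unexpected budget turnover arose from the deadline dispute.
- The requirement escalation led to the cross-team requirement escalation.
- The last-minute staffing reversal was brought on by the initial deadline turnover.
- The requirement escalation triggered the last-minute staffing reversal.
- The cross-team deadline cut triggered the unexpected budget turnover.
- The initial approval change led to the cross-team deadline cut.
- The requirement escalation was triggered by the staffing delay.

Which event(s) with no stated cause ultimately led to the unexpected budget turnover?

the deadline delay, the unexpected deadline pushback

Tracing upstream from the unexpected budget turnover: the unexpected budget turnover ← the cross-team deadline cut ← the initial approval change ← the unexpected deadline pushback.
A separate upstream branch: the unexpected budget turnover ← the deadline dispute ← the deadline delay.
Each of those chain origins has no stated cause.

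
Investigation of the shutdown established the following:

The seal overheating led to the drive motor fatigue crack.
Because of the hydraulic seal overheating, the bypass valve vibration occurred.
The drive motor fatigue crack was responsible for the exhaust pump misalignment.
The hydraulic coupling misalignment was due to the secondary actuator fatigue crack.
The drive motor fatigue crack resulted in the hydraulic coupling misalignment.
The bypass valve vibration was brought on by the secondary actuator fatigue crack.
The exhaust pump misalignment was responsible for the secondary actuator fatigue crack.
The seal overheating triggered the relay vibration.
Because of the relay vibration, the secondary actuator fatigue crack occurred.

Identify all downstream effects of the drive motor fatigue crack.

Direct effects: the exhaust pump misalignment, the hydraulic coupling misalignment.
2 steps out: the secondary actuator fatigue crack.
3 steps out: the bypass valve vibration.
Not reachable from it: the seal overheating, the relay vibration, the hydraulic seal overheating.

the bypass valve vibration, the exhaust pump misalignment, the hydraulic coupling misalignment, the secondary actuator fatigue crack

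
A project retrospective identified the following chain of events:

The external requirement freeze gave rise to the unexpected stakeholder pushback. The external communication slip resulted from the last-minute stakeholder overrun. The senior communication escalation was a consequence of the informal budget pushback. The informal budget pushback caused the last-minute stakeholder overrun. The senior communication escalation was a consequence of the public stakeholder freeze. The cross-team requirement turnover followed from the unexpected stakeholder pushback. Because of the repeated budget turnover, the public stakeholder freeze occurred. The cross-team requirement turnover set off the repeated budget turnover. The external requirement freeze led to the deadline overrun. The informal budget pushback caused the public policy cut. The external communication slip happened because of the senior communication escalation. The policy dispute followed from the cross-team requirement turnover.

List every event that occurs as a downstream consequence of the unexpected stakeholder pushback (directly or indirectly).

Direct effects: the cross-team requirement turnover.
2 steps out: the repeated budget turnover, the policy dispute.
3 steps out: the public stakeholder freeze.
4 steps out: the senior communication escalation.
5 steps out: the external communication slip.
Not reachable from it: the informal budget pushback, the last-minute stakeholder overrun, the public policy cut, the external requirement freeze, the deadline overrun.

the cross-team requirement turnover, the external communication slip, the policy dispute, the public stakeholder freeze, the repeated budget turnover, the senior communication escalation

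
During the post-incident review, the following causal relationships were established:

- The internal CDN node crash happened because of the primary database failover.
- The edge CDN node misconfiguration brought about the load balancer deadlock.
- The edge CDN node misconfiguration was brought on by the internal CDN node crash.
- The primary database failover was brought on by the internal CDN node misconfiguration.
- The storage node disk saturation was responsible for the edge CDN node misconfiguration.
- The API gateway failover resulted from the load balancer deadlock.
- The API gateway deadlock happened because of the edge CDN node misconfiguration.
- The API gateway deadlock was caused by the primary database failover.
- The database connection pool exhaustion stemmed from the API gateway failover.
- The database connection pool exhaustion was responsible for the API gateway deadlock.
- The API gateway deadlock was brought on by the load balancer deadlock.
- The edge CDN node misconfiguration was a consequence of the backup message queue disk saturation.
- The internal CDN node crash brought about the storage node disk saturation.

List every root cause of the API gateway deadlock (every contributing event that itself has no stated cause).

the backup message queue disk saturation, the internal CDN node misconfiguration

Tracing upstream from the API gateway deadlock: the API gateway deadlock ← the primary database failover ← the internal CDN node misconfiguration.
A separate upstream branch: the API gateway deadlock ← the edge CDN node misconfiguration ← the backup message queue disk saturation.
Each of those chain origins has no stated cause.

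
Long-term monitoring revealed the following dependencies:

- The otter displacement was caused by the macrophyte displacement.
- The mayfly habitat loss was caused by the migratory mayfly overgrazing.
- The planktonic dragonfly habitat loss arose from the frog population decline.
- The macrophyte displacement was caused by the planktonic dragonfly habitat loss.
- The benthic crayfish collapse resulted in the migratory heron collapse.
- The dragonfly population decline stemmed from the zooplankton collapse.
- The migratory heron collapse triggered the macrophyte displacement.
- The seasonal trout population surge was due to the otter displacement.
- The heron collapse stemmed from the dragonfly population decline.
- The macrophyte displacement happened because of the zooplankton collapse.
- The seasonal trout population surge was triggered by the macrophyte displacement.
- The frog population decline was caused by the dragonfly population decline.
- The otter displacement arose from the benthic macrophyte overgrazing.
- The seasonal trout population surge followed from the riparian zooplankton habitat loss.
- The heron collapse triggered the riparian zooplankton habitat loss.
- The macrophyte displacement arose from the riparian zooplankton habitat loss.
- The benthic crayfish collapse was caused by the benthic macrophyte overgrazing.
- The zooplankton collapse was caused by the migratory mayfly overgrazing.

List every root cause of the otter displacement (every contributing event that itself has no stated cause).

Tracing upstream from the otter displacement: the otter displacement ← the benthic macrophyte overgrazing.
A separate upstream branch: the otter displacement ← the macrophyte displacement ← the zooplankton collapse ← the migratory mayfly overgrazing.
Each of those chain origins has no stated cause.

the benthic macrophyte overgrazing, the migratory mayfly overgrazing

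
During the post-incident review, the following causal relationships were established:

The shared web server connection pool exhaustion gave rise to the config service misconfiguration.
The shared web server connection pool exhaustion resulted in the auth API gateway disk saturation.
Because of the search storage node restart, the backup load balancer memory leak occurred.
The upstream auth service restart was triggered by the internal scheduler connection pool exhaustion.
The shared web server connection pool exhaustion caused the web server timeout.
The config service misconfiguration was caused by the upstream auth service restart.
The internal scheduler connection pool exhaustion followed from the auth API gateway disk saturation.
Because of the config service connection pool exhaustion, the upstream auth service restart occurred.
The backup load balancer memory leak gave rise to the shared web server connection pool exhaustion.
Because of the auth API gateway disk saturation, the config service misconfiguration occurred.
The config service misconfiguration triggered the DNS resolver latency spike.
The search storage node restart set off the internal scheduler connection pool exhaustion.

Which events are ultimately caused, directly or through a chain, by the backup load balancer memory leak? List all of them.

the DNS resolver latency spike, the auth API gateway disk saturation, the config service misconfiguration, the internal scheduler connection pool exhaustion, the shared web server connection pool exhaustion, the upstream auth service restart, the web server timeout

Direct effects: the shared web server connection pool exhaustion.
2 steps out: the auth API gateway disk saturation, the web server timeout, the config service misconfiguration.
3 steps out: the internal scheduler connection pool exhaustion, the DNS resolver latency spike.
4 steps out: the upstream auth service restart.
Not reachable from it: the search storage node restart, the config service connection pool exhaustion.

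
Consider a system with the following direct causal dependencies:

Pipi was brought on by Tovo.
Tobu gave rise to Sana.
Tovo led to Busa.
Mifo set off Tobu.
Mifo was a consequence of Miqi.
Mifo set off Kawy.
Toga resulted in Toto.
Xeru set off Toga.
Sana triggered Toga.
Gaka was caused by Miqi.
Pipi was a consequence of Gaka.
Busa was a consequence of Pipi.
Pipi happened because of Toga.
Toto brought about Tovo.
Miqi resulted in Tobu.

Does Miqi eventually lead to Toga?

There is a causal chain: Miqi → Tobu → Sana → Toga.

Yes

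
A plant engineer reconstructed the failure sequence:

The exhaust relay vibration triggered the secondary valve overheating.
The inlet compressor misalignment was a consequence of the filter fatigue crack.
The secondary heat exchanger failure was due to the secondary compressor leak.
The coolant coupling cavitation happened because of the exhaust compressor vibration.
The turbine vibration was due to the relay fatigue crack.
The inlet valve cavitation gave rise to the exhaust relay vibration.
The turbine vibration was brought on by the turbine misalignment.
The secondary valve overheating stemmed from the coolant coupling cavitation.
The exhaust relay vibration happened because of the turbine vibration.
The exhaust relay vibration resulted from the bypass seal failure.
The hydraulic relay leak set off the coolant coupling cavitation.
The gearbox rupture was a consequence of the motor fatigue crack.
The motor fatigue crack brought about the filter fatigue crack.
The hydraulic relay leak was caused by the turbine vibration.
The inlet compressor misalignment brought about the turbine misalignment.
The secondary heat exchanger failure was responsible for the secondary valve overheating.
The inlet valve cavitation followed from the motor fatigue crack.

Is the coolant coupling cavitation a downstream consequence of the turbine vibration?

There is a causal chain: the turbine vibration → the hydraulic relay leak → the coolant coupling cavitation.

Yes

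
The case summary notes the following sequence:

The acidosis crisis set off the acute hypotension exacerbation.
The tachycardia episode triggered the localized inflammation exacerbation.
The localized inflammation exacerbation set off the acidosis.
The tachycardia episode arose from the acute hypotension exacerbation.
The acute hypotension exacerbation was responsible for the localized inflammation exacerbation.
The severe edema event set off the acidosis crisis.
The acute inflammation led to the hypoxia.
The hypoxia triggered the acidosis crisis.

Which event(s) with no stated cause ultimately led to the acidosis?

the acute inflammation, the severe edema event

Tracing upstream from the acidosis: the acidosis ← the localized inflammation exacerbation ← the acute hypotension exacerbation ← the acidosis crisis ← the hypoxia ← the acute inflammation.
A separate upstream branch: the acidosis ← the localized inflammation exacerbation ← the acute hypotension exacerbation ← the acidosis crisis ← the severe edema event.
Each of those chain origins has no stated cause.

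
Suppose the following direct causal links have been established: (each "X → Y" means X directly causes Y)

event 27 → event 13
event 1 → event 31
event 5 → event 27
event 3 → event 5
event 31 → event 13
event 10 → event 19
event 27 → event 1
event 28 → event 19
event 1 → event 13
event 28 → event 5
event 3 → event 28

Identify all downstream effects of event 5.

Direct effects: event 27.
2 steps out: event 1, event 13.
3 steps out: event 31.
Not reachable from it: event 10, event 3, event 28, event 19.

event 1, event 13, event 27, event 31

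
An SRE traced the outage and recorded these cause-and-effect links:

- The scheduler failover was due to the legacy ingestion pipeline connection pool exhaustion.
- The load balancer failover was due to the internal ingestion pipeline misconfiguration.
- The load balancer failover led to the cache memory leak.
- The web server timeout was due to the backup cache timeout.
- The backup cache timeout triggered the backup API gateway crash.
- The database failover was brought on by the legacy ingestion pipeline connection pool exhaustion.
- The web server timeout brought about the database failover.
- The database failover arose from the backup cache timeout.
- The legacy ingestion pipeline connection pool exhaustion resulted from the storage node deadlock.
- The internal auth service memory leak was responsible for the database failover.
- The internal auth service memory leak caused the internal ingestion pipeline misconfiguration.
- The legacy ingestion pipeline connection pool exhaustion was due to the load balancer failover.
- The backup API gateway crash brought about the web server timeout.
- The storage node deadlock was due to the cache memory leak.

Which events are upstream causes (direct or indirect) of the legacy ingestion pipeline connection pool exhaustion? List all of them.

the cache memory leak, the internal auth service memory leak, the internal ingestion pipeline misconfiguration, the load balancer failover, the storage node deadlock

Immediate causes of the legacy ingestion pipeline connection pool exhaustion: the load balancer failover, the storage node deadlock.
Further upstream: the internal auth service memory leak, the internal ingestion pipeline misconfiguration, the cache memory leak.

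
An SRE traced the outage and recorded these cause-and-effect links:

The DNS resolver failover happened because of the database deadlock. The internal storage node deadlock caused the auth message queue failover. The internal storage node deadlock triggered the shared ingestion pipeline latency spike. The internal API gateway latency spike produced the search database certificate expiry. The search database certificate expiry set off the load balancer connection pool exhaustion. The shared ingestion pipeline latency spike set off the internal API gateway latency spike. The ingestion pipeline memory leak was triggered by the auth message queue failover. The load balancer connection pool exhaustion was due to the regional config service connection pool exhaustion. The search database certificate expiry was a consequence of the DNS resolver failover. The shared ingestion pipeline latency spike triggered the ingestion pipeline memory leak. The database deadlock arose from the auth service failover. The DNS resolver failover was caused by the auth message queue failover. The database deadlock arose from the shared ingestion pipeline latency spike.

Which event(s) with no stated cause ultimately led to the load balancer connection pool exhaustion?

the auth service failover, the internal storage node deadlock, the regional config service connection pool exhaustion

Tracing upstream from the load balancer connection pool exhaustion: the load balancer connection pool exhaustion ← the search database certificate expiry ← the DNS resolver failover ← the auth message queue failover ← the internal storage node deadlock.
A separate upstream branch: the load balancer connection pool exhaustion ← the search database certificate expiry ← the DNS resolver failover ← the database deadlock ← the auth service failover.
A separate upstream branch: the load balancer connection pool exhaustion ← the regional config service connection pool exhaustion.
Each of those chain origins has no stated cause.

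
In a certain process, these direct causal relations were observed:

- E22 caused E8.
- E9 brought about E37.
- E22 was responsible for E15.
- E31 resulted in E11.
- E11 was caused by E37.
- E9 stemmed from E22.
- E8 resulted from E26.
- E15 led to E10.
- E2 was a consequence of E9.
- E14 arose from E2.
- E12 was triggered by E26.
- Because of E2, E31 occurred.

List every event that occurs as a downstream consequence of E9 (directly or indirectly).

E11, E14, E2, E31, E37

Direct effects: E2, E37.
2 steps out: E14, E31, E11.
Not reachable from it: E22, E26, E12, E8, E15, E10.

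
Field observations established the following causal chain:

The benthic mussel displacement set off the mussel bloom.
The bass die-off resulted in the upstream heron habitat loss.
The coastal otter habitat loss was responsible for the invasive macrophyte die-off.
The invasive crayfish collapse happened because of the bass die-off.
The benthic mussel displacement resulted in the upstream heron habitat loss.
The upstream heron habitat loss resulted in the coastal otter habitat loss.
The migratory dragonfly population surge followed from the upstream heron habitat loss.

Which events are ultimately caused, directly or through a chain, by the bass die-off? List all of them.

the coastal otter habitat loss, the invasive crayfish collapse, the invasive macrophyte die-off, the migratory dragonfly population surge, the upstream heron habitat loss

Direct effects: the invasive crayfish collapse, the upstream heron habitat loss.
2 steps out: the coastal otter habitat loss, the migratory dragonfly population surge.
3 steps out: the invasive macrophyte die-off.
Not reachable from it: the benthic mussel displacement, the mussel bloom.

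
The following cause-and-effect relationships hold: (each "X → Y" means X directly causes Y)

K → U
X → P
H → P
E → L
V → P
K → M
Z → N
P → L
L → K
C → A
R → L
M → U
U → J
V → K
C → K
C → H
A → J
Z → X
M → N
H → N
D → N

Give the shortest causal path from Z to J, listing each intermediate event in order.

Z → X → P → L → K → U → J

Z → X
X → P
P → L
L → K
K → U
U → J
Length: 6 steps.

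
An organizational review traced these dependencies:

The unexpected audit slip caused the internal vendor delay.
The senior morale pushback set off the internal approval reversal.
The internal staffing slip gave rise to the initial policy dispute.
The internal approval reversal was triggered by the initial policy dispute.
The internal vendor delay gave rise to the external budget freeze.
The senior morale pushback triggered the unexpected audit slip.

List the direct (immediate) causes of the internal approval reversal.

Upstream contributors include the internal staffing slip, but only the initial policy dispute, the senior morale pushback feed directly into the internal approval reversal.

the initial policy dispute, the senior morale pushback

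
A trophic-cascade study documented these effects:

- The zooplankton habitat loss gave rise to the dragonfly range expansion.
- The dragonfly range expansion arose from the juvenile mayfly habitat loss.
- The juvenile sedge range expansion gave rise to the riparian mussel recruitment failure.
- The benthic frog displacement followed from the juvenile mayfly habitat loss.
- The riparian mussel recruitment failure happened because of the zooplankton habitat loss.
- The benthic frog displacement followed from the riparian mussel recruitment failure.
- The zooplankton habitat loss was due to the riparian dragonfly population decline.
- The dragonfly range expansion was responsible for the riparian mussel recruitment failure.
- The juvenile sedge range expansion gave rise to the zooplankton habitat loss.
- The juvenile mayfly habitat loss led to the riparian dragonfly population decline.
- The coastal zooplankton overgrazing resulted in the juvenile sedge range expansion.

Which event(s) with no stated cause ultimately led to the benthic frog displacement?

Tracing upstream from the benthic frog displacement: the benthic frog displacement ← the riparian mussel recruitment failure ← the juvenile sedge range expansion ← the coastal zooplankton overgrazing.
A separate upstream branch: the benthic frog displacement ← the juvenile mayfly habitat loss.
Each of those chain origins has no stated cause.

the coastal zooplankton overgrazing, the juvenile mayfly habitat loss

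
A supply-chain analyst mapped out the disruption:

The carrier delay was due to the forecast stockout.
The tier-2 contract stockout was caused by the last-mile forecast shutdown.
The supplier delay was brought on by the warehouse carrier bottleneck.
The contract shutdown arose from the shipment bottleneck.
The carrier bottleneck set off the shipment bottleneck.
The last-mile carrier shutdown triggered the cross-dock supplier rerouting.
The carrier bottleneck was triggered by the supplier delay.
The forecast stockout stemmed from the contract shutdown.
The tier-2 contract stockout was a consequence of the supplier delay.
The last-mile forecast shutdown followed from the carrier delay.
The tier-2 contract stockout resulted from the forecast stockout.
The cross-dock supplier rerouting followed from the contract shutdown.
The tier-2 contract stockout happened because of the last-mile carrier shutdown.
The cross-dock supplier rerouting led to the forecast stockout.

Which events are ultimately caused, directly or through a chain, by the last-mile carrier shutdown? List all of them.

the carrier delay, the cross-dock supplier rerouting, the forecast stockout, the last-mile forecast shutdown, the tier-2 contract stockout

Direct effects: the cross-dock supplier rerouting, the tier-2 contract stockout.
2 steps out: the forecast stockout.
3 steps out: the carrier delay.
4 steps out: the last-mile forecast shutdown.
Not reachable from it: the warehouse carrier bottleneck, the supplier delay, the carrier bottleneck, the shipment bottleneck, the contract shutdown.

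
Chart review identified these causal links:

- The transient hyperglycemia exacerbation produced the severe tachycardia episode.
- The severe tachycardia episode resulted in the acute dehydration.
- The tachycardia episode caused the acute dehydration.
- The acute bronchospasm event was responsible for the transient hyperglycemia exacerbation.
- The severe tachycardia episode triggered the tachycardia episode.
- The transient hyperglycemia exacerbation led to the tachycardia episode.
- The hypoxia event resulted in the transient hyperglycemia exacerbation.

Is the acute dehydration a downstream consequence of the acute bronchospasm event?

Yes

There is a causal chain: the acute bronchospasm event → the transient hyperglycemia exacerbation → the severe tachycardia episode → the acute dehydration.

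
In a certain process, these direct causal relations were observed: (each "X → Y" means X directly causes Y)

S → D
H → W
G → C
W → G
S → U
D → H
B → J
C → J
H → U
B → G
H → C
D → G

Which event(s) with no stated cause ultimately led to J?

Tracing upstream from J: J ← C ← H ← D ← S.
A separate upstream branch: J ← B.
Each of those chain origins has no stated cause.

B, S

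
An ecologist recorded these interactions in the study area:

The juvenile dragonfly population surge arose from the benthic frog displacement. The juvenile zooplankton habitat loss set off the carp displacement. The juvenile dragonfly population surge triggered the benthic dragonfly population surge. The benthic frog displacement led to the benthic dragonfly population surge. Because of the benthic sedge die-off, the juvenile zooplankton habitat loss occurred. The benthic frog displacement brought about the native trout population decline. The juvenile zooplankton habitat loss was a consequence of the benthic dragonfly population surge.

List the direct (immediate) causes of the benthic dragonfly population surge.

the benthic frog displacement, the juvenile dragonfly population surge

the benthic frog displacement, the juvenile dragonfly population surge → the benthic dragonfly population surge with nothing further upstream stated.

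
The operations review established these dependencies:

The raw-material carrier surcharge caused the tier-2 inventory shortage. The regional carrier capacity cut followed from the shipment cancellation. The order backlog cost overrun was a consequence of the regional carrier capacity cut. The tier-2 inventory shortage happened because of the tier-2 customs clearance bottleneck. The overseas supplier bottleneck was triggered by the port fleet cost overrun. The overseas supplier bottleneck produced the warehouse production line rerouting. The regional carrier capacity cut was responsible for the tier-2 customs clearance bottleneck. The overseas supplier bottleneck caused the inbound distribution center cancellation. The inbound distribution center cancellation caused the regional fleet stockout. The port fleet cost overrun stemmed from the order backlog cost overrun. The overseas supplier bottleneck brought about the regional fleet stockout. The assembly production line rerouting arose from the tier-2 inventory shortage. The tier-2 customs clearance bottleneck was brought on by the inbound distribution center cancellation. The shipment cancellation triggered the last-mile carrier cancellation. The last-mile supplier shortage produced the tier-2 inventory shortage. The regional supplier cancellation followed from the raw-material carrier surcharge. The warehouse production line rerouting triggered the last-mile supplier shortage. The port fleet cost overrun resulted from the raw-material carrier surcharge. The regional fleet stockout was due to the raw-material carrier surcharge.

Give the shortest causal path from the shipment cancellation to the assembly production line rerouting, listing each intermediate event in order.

the shipment cancellation → the regional carrier capacity cut → the tier-2 customs clearance bottleneck → the tier-2 inventory shortage → the assembly production line rerouting

the shipment cancellation → the regional carrier capacity cut
the regional carrier capacity cut → the tier-2 customs clearance bottleneck
the tier-2 customs clearance bottleneck → the tier-2 inventory shortage
the tier-2 inventory shortage → the assembly production line rerouting
Length: 4 steps.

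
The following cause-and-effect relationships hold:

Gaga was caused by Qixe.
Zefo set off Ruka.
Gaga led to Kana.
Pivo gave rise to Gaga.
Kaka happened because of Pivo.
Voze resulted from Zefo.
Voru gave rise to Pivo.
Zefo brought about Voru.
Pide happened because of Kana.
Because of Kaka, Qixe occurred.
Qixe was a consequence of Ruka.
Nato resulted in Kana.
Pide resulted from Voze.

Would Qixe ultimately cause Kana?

There is a causal chain: Qixe → Gaga → Kana.

Yes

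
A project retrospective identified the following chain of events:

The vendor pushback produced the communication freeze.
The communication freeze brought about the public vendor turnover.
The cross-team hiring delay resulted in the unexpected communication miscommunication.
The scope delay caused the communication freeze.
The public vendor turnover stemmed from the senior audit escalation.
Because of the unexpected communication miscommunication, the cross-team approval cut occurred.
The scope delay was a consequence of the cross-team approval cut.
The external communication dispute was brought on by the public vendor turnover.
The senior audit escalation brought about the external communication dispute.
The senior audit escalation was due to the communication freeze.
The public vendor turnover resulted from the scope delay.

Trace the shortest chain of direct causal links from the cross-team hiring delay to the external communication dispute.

the cross-team hiring delay → the unexpected communication miscommunication
the unexpected communication miscommunication → the cross-team approval cut
the cross-team approval cut → the scope delay
the scope delay → the public vendor turnover
the public vendor turnover → the external communication dispute
Length: 5 steps.

the cross-team hiring delay → the unexpected communication miscommunication → the cross-team approval cut → the scope delay → the public vendor turnover → the external communication dispute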